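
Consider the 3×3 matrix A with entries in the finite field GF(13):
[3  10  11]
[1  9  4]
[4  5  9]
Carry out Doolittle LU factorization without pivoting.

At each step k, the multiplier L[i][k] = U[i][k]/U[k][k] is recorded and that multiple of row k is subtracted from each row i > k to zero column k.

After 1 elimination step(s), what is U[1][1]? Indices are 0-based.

U[1][1] = 10

[col 0] pivot 3
  R1 -= 9*R0 → (0, 10, 9)  (L[1][0] := 9)
  R2 -= 10*R0 → (0, 9, 3)  (L[2][0] := 10)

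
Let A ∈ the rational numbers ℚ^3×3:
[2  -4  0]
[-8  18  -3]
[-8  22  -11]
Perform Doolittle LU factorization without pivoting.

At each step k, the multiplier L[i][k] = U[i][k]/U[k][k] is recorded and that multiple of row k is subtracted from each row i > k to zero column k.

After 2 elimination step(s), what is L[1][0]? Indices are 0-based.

k=0: U[0][0]=2
  eliminate (1,0): mult=-4, new row 1: (0, 2, -3); set L[1][0]=-4
  eliminate (2,0): mult=-4, new row 2: (0, 6, -11); set L[2][0]=-4
k=1: U[1][1]=2
  eliminate (2,1): mult=3, new row 2: (0, 0, -2); set L[2][1]=3

L[1][0] = -4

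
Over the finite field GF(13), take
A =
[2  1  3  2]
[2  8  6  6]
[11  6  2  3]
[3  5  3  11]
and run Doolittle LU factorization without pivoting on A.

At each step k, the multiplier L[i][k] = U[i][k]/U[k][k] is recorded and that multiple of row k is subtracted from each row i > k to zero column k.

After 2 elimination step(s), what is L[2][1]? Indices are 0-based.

L[2][1] = 1

[col 0] pivot 2
  R1 -= 1*R0 → (0, 7, 3, 4)  (L[1][0] := 1)
  R2 -= 12*R0 → (0, 7, 5, 5)  (L[2][0] := 12)
  R3 -= 8*R0 → (0, 10, 5, 8)  (L[3][0] := 8)
[col 1] pivot 7
  R2 -= 1*R1 → (0, 0, 2, 1)  (L[2][1] := 1)
  R3 -= 7*R1 → (0, 0, 10, 6)  (L[3][1] := 7)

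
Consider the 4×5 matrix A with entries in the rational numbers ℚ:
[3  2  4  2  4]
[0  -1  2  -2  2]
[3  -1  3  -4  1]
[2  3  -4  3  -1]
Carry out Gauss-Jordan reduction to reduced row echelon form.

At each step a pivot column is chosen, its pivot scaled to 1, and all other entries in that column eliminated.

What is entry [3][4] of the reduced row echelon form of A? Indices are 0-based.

step 1: normalize row 0 (÷3) = (1, 2/3, 4/3, 2/3, 4/3)
  row 2: subtract 3×row0 = (0, -3, -1, -6, -3)
  row 3: subtract 2×row0 = (0, 5/3, -20/3, 5/3, -11/3)
step 2: normalize row 1 (÷-1) = (0, 1, -2, 2, -2)
  row 0: subtract 2/3×row1 = (1, 0, 8/3, -2/3, 8/3)
  row 2: subtract -3×row1 = (0, 0, -7, 0, -9)
  row 3: subtract 5/3×row1 = (0, 0, -10/3, -5/3, -1/3)
step 3: normalize row 2 (÷-7) = (0, 0, 1, 0, 9/7)
  row 0: subtract 8/3×row2 = (1, 0, 0, -2/3, -16/21)
  row 1: subtract -2×row2 = (0, 1, 0, 2, 4/7)
  row 3: subtract -10/3×row2 = (0, 0, 0, -5/3, 83/21)
step 4: normalize row 3 (÷-5/3) = (0, 0, 0, 1, -83/35)
  row 0: subtract -2/3×row3 = (1, 0, 0, 0, -82/35)
  row 1: subtract 2×row3 = (0, 1, 0, 0, 186/35)

M[3][4] = -83/35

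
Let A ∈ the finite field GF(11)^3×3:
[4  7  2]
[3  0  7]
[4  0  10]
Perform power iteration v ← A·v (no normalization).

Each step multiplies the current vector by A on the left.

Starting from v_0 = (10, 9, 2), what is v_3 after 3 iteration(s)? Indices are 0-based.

v_0 = (10, 9, 2).
v_1 = A·v_0 = (8, 0, 5).
v_2 = A·v_1 = (9, 4, 5).
v_3 = A·v_2 = (8, 7, 9).

v_3 = (8, 7, 9)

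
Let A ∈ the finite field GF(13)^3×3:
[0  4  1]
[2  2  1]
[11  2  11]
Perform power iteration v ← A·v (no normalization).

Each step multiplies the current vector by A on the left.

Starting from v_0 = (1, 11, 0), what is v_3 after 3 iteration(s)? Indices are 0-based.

v_3 = (11, 9, 6)

v_0 = (1, 11, 0).
v_1 = A·v_0 = (5, 11, 7).
v_2 = A·v_1 = (12, 0, 11).
v_3 = A·v_2 = (11, 9, 6).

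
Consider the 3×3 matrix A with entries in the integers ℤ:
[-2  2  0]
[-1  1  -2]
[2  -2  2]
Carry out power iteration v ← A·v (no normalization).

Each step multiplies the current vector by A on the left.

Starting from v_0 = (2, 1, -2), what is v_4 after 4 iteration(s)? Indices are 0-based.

v_4 = (58, 81, -110)

v_0 = (2, 1, -2).
v_1 = A·v_0 = (-2, 3, -2).
v_2 = A·v_1 = (10, 9, -14).
v_3 = A·v_2 = (-2, 27, -26).
v_4 = A·v_3 = (58, 81, -110).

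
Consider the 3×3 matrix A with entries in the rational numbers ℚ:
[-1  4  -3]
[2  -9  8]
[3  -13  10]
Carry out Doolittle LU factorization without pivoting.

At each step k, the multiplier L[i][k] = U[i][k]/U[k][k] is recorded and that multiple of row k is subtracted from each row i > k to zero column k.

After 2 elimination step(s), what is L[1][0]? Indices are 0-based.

Step 1: pivot at (0,0) is -1.
  row1 ← row1 − (-2)·row0  ⇒  L[1][0]=-2, U row1=(0, -1, 2)
  row2 ← row2 − (-3)·row0  ⇒  L[2][0]=-3, U row2=(0, -1, 1)
Step 2: pivot at (1,1) is -1.
  row2 ← row2 − (1)·row1  ⇒  L[2][1]=1, U row2=(0, 0, -1)

L[1][0] = -2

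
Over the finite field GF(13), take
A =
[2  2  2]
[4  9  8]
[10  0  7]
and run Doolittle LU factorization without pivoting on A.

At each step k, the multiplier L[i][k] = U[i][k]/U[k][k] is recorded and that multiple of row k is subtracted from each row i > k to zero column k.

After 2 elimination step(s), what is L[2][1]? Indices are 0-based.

L[2][1] = 11

Step 1: pivot at (0,0) is 2.
  row1 ← row1 − (2)·row0  ⇒  L[1][0]=2, U row1=(0, 5, 4)
  row2 ← row2 − (5)·row0  ⇒  L[2][0]=5, U row2=(0, 3, 10)
Step 2: pivot at (1,1) is 5.
  row2 ← row2 − (11)·row1  ⇒  L[2][1]=11, U row2=(0, 0, 5)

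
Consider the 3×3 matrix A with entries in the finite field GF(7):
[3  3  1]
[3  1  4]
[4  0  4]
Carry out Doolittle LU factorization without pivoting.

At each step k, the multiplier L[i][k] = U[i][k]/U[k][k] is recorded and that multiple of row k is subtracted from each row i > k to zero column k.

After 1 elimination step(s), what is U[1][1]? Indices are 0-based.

U[1][1] = 5

k=0: U[0][0]=3
  eliminate (1,0): mult=1, new row 1: (0, 5, 3); set L[1][0]=1
  eliminate (2,0): mult=6, new row 2: (0, 3, 5); set L[2][0]=6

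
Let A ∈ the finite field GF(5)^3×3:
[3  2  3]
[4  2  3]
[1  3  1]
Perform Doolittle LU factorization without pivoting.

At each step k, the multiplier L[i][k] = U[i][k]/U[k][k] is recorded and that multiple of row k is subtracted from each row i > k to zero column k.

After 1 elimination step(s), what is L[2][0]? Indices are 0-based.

Step 1: pivot at (0,0) is 3.
  row1 ← row1 − (3)·row0  ⇒  L[1][0]=3, U row1=(0, 1, 4)
  row2 ← row2 − (2)·row0  ⇒  L[2][0]=2, U row2=(0, 4, 0)

L[2][0] = 2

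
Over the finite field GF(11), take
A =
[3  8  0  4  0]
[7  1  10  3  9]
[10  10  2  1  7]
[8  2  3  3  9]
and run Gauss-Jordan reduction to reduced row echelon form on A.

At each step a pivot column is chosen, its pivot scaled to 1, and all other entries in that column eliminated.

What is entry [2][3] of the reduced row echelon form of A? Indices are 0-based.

[1] R0 /= 3  ⇒  (1, 10, 0, 5, 0)
     R1 -= 7·R0  ⇒  (0, 8, 10, 1, 9)
     R2 -= 10·R0  ⇒  (0, 9, 2, 6, 7)
     R3 -= 8·R0  ⇒  (0, 10, 3, 7, 9)
[2] R1 /= 8  ⇒  (0, 1, 4, 7, 8)
     R0 -= 10·R1  ⇒  (1, 0, 4, 1, 8)
     R2 -= 9·R1  ⇒  (0, 0, 10, 9, 1)
     R3 -= 10·R1  ⇒  (0, 0, 7, 3, 6)
[3] R2 /= 10  ⇒  (0, 0, 1, 2, 10)
     R0 -= 4·R2  ⇒  (1, 0, 0, 4, 1)
     R1 -= 4·R2  ⇒  (0, 1, 0, 10, 1)
     R3 -= 7·R2  ⇒  (0, 0, 0, 0, 2)
column 3 empty below row 3
[4] R3 /= 2  ⇒  (0, 0, 0, 0, 1)
     R0 -= 1·R3  ⇒  (1, 0, 0, 4, 0)
     R1 -= 1·R3  ⇒  (0, 1, 0, 10, 0)
     R2 -= 10·R3  ⇒  (0, 0, 1, 2, 0)

M[2][3] = 2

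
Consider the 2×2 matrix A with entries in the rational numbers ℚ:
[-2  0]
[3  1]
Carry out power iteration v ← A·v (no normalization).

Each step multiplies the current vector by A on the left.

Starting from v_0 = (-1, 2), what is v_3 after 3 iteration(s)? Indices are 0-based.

v_0 = (-1, 2).
v_1 = A·v_0 = (2, -1).
v_2 = A·v_1 = (-4, 5).
v_3 = A·v_2 = (8, -7).

v_3 = (8, -7)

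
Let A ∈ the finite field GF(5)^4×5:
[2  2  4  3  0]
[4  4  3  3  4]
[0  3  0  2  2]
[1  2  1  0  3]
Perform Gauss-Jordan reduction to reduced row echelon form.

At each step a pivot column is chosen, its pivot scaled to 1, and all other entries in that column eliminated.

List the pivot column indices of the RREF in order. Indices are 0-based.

pivot columns: 0, 1, 2, 3

pivot(0,0)=2: scale R0 → (1, 1, 2, 4, 0)
  clear (1,0): R1 −= (4)R0 → (0, 0, 0, 2, 4)
  clear (3,0): R3 −= (1)R0 → (0, 1, 4, 1, 3)
pivot(1,1): swap R1↔R2
pivot(1,1)=3: scale R1 → (0, 1, 0, 4, 4)
  clear (0,1): R0 −= (1)R1 → (1, 0, 2, 0, 1)
  clear (3,1): R3 −= (1)R1 → (0, 0, 4, 2, 4)
pivot(2,2): swap R2↔R3
pivot(2,2)=4: scale R2 → (0, 0, 1, 3, 1)
  clear (0,2): R0 −= (2)R2 → (1, 0, 0, 4, 4)
pivot(3,3)=2: scale R3 → (0, 0, 0, 1, 2)
  clear (0,3): R0 −= (4)R3 → (1, 0, 0, 0, 1)
  clear (1,3): R1 −= (4)R3 → (0, 1, 0, 0, 1)
  clear (2,3): R2 −= (3)R3 → (0, 0, 1, 0, 0)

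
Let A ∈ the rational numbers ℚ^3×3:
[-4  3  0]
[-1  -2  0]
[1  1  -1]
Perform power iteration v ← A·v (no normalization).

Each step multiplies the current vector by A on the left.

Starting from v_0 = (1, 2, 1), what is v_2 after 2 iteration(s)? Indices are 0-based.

v_0 = (1, 2, 1).
v_1 = A·v_0 = (2, -5, 2).
v_2 = A·v_1 = (-23, 8, -5).

v_2 = (-23, 8, -5)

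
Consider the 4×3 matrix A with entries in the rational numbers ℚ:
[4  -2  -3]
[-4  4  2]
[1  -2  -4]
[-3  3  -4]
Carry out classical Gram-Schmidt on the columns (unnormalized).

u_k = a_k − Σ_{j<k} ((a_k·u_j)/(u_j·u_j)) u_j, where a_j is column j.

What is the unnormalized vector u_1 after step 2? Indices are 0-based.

u_1 = (4/3, 2/3, -7/6, 1/2)

Step 1: u_0 = a_0 = (4, -4, 1, -3).
Step 2: u_1 = a_1 − (-5/6)·u_0 = (4/3, 2/3, -7/6, 1/2).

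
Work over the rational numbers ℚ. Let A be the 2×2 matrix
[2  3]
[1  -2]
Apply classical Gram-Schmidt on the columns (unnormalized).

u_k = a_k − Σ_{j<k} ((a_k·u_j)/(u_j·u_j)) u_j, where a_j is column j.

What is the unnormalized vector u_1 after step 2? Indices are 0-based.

Step 1: u_0 = a_0 = (2, 1).
Step 2: u_1 = a_1 − (4/5)·u_0 = (7/5, -14/5).

u_1 = (7/5, -14/5)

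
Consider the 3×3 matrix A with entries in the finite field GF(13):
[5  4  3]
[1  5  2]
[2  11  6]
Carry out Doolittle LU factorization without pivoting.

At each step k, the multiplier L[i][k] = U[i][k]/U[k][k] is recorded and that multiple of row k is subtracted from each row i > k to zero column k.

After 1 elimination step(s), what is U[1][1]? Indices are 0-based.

U[1][1] = 12

[col 0] pivot 5
  R1 -= 8*R0 → (0, 12, 4)  (L[1][0] := 8)
  R2 -= 3*R0 → (0, 12, 10)  (L[2][0] := 3)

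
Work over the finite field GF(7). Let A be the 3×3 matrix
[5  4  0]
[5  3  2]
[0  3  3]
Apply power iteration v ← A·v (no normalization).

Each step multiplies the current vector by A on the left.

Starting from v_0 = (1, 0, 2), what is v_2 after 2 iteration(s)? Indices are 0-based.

v_2 = (5, 1, 3)

v_0 = (1, 0, 2).
v_1 = A·v_0 = (5, 2, 6).
v_2 = A·v_1 = (5, 1, 3).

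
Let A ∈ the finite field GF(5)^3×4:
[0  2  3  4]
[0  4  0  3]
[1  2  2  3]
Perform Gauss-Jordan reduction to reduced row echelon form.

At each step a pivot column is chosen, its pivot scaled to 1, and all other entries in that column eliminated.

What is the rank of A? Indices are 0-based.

pivot(0,0): swap R0↔R2
pivot(0,0)=1: scale R0 → (1, 2, 2, 3)
pivot(1,1)=4: scale R1 → (0, 1, 0, 2)
  clear (0,1): R0 −= (2)R1 → (1, 0, 2, 4)
  clear (2,1): R2 −= (2)R1 → (0, 0, 3, 0)
pivot(2,2)=3: scale R2 → (0, 0, 1, 0)
  clear (0,2): R0 −= (2)R2 → (1, 0, 0, 4)

rank = 3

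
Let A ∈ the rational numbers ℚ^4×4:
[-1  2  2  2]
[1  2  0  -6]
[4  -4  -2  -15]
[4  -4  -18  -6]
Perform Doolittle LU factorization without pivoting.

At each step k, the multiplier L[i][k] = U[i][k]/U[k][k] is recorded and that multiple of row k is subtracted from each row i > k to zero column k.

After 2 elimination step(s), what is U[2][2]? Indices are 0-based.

[col 0] pivot -1
  R1 -= -1*R0 → (0, 4, 2, -4)  (L[1][0] := -1)
  R2 -= -4*R0 → (0, 4, 6, -7)  (L[2][0] := -4)
  R3 -= -4*R0 → (0, 4, -10, 2)  (L[3][0] := -4)
[col 1] pivot 4
  R2 -= 1*R1 → (0, 0, 4, -3)  (L[2][1] := 1)
  R3 -= 1*R1 → (0, 0, -12, 6)  (L[3][1] := 1)

U[2][2] = 4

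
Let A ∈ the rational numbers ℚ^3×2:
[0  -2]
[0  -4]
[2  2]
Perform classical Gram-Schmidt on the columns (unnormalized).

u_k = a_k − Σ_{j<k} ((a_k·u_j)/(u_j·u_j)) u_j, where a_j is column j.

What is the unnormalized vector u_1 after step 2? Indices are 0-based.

Step 1: u_0 = a_0 = (0, 0, 2).
Step 2: u_1 = a_1 − (1)·u_0 = (-2, -4, 0).

u_1 = (-2, -4, 0)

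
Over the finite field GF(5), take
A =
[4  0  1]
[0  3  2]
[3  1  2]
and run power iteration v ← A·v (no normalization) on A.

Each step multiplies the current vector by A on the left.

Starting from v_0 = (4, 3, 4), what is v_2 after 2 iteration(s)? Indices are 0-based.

v_0 = (4, 3, 4).
v_1 = A·v_0 = (0, 2, 3).
v_2 = A·v_1 = (3, 2, 3).

v_2 = (3, 2, 3)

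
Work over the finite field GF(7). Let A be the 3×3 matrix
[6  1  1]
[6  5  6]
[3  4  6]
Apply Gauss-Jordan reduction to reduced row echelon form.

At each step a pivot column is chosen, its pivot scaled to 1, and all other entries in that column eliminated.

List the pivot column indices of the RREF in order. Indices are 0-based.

pivot columns: 0, 1, 2

step 1: normalize row 0 (÷6) = (1, 6, 6)
  row 1: subtract 6×row0 = (0, 4, 5)
  row 2: subtract 3×row0 = (0, 0, 2)
step 2: normalize row 1 (÷4) = (0, 1, 3)
  row 0: subtract 6×row1 = (1, 0, 2)
step 3: normalize row 2 (÷2) = (0, 0, 1)
  row 0: subtract 2×row2 = (1, 0, 0)
  row 1: subtract 3×row2 = (0, 1, 0)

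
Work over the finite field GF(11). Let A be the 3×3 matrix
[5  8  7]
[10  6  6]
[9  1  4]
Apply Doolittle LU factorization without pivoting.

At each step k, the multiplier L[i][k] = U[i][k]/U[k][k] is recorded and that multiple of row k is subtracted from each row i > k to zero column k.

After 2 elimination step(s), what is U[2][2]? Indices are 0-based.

Step 1: pivot at (0,0) is 5.
  row1 ← row1 − (2)·row0  ⇒  L[1][0]=2, U row1=(0, 1, 3)
  row2 ← row2 − (4)·row0  ⇒  L[2][0]=4, U row2=(0, 2, 9)
Step 2: pivot at (1,1) is 1.
  row2 ← row2 − (2)·row1  ⇒  L[2][1]=2, U row2=(0, 0, 3)

U[2][2] = 3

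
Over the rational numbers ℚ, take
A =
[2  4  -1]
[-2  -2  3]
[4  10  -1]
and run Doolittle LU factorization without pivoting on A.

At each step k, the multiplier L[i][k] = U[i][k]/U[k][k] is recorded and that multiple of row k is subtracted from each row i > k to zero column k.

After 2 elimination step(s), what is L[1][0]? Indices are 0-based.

[col 0] pivot 2
  R1 -= -1*R0 → (0, 2, 2)  (L[1][0] := -1)
  R2 -= 2*R0 → (0, 2, 1)  (L[2][0] := 2)
[col 1] pivot 2
  R2 -= 1*R1 → (0, 0, -1)  (L[2][1] := 1)

L[1][0] = -1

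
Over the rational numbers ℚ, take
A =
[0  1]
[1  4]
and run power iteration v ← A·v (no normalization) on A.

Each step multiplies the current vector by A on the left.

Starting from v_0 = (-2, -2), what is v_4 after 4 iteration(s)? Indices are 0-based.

v_0 = (-2, -2).
v_1 = A·v_0 = (-2, -10).
v_2 = A·v_1 = (-10, -42).
v_3 = A·v_2 = (-42, -178).
v_4 = A·v_3 = (-178, -754).

v_4 = (-178, -754)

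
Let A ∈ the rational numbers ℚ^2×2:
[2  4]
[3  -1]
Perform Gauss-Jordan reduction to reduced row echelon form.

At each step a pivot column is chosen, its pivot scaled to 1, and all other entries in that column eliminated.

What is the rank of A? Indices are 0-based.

rank = 2

pivot(0,0)=2: scale R0 → (1, 2)
  clear (1,0): R1 −= (3)R0 → (0, -7)
pivot(1,1)=-7: scale R1 → (0, 1)
  clear (0,1): R0 −= (2)R1 → (1, 0)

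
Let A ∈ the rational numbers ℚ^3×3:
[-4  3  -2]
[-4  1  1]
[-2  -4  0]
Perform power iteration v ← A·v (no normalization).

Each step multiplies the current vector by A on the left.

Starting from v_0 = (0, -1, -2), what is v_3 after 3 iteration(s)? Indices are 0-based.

v_0 = (0, -1, -2).
v_1 = A·v_0 = (1, -3, 4).
v_2 = A·v_1 = (-21, -3, 10).
v_3 = A·v_2 = (55, 91, 54).

v_3 = (55, 91, 54)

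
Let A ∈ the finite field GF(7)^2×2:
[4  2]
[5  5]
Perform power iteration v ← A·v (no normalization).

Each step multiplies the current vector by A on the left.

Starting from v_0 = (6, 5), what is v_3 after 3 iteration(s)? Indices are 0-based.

v_3 = (5, 4)

v_0 = (6, 5).
v_1 = A·v_0 = (6, 6).
v_2 = A·v_1 = (1, 4).
v_3 = A·v_2 = (5, 4).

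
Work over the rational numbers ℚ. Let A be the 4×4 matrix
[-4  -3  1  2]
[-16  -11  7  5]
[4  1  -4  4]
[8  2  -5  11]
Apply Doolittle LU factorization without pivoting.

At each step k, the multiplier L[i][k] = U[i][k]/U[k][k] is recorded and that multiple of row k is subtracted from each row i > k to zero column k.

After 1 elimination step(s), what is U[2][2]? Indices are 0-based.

Step 1: pivot at (0,0) is -4.
  row1 ← row1 − (4)·row0  ⇒  L[1][0]=4, U row1=(0, 1, 3, -3)
  row2 ← row2 − (-1)·row0  ⇒  L[2][0]=-1, U row2=(0, -2, -3, 6)
  row3 ← row3 − (-2)·row0  ⇒  L[3][0]=-2, U row3=(0, -4, -3, 15)

U[2][2] = -3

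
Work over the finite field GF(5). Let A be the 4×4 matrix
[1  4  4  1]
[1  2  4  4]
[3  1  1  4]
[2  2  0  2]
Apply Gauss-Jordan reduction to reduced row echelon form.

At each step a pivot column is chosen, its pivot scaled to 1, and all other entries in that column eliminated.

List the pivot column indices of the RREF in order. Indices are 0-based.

pivot columns: 0, 1, 2

[1] R0 /= 1  ⇒  (1, 4, 4, 1)
     R1 -= 1·R0  ⇒  (0, 3, 0, 3)
     R2 -= 3·R0  ⇒  (0, 4, 4, 1)
     R3 -= 2·R0  ⇒  (0, 4, 2, 0)
[2] R1 /= 3  ⇒  (0, 1, 0, 1)
     R0 -= 4·R1  ⇒  (1, 0, 4, 2)
     R2 -= 4·R1  ⇒  (0, 0, 4, 2)
     R3 -= 4·R1  ⇒  (0, 0, 2, 1)
[3] R2 /= 4  ⇒  (0, 0, 1, 3)
     R0 -= 4·R2  ⇒  (1, 0, 0, 0)
     R3 -= 2·R2  ⇒  (0, 0, 0, 0)
column 3 empty below row 3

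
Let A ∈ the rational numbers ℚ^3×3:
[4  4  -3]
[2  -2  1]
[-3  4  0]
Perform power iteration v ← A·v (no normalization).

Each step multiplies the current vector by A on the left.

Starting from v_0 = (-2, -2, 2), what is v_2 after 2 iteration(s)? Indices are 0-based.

v_2 = (-74, -50, 74)

v_0 = (-2, -2, 2).
v_1 = A·v_0 = (-22, 2, -2).
v_2 = A·v_1 = (-74, -50, 74).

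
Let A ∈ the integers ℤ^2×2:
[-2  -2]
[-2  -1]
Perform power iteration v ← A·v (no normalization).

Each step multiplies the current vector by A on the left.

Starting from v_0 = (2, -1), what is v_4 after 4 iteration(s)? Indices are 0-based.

v_4 = (122, 95)

v_0 = (2, -1).
v_1 = A·v_0 = (-2, -3).
v_2 = A·v_1 = (10, 7).
v_3 = A·v_2 = (-34, -27).
v_4 = A·v_3 = (122, 95).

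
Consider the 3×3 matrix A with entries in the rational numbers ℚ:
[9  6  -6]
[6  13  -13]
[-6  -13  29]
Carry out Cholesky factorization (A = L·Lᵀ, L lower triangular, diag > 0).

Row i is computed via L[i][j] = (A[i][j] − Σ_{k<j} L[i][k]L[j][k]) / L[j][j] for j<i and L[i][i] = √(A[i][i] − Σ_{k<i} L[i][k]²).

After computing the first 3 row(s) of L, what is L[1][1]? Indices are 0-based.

L[1][1] = 3

Step 1: L[0][0] = √(9) = 3.
  L[1][0] = (6) / L[0][0] = 2.
Step 2: L[1][1] = √(9) = 3.
  L[2][0] = (-6) / L[0][0] = -2.
  L[2][1] = (-9) / L[1][1] = -3.
Step 3: L[2][2] = √(16) = 4.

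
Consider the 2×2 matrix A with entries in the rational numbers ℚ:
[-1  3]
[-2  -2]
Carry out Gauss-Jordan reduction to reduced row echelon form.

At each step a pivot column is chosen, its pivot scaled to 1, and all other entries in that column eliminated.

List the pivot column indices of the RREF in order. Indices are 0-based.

pivot columns: 0, 1

step 1: normalize row 0 (÷-1) = (1, -3)
  row 1: subtract -2×row0 = (0, -8)
step 2: normalize row 1 (÷-8) = (0, 1)
  row 0: subtract -3×row1 = (1, 0)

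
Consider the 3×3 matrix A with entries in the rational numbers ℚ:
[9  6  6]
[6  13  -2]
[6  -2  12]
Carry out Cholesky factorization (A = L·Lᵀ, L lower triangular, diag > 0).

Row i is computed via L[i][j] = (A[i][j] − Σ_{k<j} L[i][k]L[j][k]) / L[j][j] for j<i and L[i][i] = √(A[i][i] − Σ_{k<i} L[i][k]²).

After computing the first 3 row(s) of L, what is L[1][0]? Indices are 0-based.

L[1][0] = 2

Step 1: L[0][0] = √(9) = 3.
  L[1][0] = (6) / L[0][0] = 2.
Step 2: L[1][1] = √(9) = 3.
  L[2][0] = (6) / L[0][0] = 2.
  L[2][1] = (-6) / L[1][1] = -2.
Step 3: L[2][2] = √(4) = 2.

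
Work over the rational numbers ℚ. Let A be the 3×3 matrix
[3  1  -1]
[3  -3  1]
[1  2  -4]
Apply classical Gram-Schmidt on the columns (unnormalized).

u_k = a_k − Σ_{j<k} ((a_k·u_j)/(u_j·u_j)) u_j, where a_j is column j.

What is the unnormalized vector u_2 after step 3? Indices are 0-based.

Step 1: u_0 = a_0 = (3, 3, 1).
Step 2: u_1 = a_1 − (-4/19)·u_0 = (31/19, -45/19, 42/19).
Step 3: u_2 = a_2 − (-4/19)·u_0 − (-122/125)·u_1 = (153/125, -17/25, -204/125).

u_2 = (153/125, -17/25, -204/125)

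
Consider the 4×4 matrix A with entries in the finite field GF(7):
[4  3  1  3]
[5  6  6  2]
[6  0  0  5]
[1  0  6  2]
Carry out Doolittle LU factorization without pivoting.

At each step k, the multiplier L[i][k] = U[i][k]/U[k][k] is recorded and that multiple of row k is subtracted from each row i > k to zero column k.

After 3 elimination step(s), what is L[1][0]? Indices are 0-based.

L[1][0] = 3

k=0: U[0][0]=4
  eliminate (1,0): mult=3, new row 1: (0, 4, 3, 0); set L[1][0]=3
  eliminate (2,0): mult=5, new row 2: (0, 6, 2, 4); set L[2][0]=5
  eliminate (3,0): mult=2, new row 3: (0, 1, 4, 3); set L[3][0]=2
k=1: U[1][1]=4
  eliminate (2,1): mult=5, new row 2: (0, 0, 1, 4); set L[2][1]=5
  eliminate (3,1): mult=2, new row 3: (0, 0, 5, 3); set L[3][1]=2
k=2: U[2][2]=1
  eliminate (3,2): mult=5, new row 3: (0, 0, 0, 4); set L[3][2]=5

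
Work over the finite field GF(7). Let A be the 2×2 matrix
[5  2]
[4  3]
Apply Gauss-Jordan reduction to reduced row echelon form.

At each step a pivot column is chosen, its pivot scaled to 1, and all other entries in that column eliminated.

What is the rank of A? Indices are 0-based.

rank = 1

pivot(0,0)=5: scale R0 → (1, 6)
  clear (1,0): R1 −= (4)R0 → (0, 0)
col 1: no nonzero at/below row 1; advance.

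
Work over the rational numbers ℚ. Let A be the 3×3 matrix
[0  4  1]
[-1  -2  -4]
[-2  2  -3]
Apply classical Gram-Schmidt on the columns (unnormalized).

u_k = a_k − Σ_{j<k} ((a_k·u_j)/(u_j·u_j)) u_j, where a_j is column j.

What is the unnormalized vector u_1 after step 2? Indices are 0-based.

u_1 = (4, -12/5, 6/5)

Step 1: u_0 = a_0 = (0, -1, -2).
Step 2: u_1 = a_1 − (-2/5)·u_0 = (4, -12/5, 6/5).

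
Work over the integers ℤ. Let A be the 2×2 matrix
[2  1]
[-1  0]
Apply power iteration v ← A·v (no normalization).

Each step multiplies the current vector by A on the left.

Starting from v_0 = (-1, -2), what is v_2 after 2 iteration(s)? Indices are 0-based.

v_0 = (-1, -2).
v_1 = A·v_0 = (-4, 1).
v_2 = A·v_1 = (-7, 4).

v_2 = (-7, 4)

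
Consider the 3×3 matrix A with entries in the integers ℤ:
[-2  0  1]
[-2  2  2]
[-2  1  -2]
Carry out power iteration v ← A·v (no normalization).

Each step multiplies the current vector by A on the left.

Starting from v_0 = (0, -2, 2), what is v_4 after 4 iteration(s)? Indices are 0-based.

v_0 = (0, -2, 2).
v_1 = A·v_0 = (2, 0, -6).
v_2 = A·v_1 = (-10, -16, 8).
v_3 = A·v_2 = (28, 4, -12).
v_4 = A·v_3 = (-68, -72, -28).

v_4 = (-68, -72, -28)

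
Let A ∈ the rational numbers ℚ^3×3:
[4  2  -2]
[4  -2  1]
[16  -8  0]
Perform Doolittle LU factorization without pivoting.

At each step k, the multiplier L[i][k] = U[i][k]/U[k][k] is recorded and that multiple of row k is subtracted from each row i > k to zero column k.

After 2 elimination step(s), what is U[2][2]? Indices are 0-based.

U[2][2] = -4

Step 1: pivot at (0,0) is 4.
  row1 ← row1 − (1)·row0  ⇒  L[1][0]=1, U row1=(0, -4, 3)
  row2 ← row2 − (4)·row0  ⇒  L[2][0]=4, U row2=(0, -16, 8)
Step 2: pivot at (1,1) is -4.
  row2 ← row2 − (4)·row1  ⇒  L[2][1]=4, U row2=(0, 0, -4)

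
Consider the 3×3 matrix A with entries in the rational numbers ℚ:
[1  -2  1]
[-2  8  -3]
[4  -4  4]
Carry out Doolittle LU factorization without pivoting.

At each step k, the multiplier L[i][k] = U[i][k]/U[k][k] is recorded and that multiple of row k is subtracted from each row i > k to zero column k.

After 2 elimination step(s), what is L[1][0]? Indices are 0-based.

L[1][0] = -2

k=0: U[0][0]=1
  eliminate (1,0): mult=-2, new row 1: (0, 4, -1); set L[1][0]=-2
  eliminate (2,0): mult=4, new row 2: (0, 4, 0); set L[2][0]=4
k=1: U[1][1]=4
  eliminate (2,1): mult=1, new row 2: (0, 0, 1); set L[2][1]=1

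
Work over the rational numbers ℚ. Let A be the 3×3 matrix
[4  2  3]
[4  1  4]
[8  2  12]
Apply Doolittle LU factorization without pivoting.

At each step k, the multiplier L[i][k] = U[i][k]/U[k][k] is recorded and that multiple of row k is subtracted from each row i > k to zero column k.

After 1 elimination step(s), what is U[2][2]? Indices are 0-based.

U[2][2] = 6

[col 0] pivot 4
  R1 -= 1*R0 → (0, -1, 1)  (L[1][0] := 1)
  R2 -= 2*R0 → (0, -2, 6)  (L[2][0] := 2)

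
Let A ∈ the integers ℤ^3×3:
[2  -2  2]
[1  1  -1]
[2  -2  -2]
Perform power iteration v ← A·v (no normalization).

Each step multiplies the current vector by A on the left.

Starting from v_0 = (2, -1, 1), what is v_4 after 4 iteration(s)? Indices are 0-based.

v_4 = (120, 52, 24)

v_0 = (2, -1, 1).
v_1 = A·v_0 = (8, 0, 4).
v_2 = A·v_1 = (24, 4, 8).
v_3 = A·v_2 = (56, 20, 24).
v_4 = A·v_3 = (120, 52, 24).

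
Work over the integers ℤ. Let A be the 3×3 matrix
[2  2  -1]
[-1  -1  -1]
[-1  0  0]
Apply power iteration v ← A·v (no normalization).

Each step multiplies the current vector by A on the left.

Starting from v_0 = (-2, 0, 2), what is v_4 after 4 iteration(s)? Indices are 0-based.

v_4 = (-58, 8, 26)

v_0 = (-2, 0, 2).
v_1 = A·v_0 = (-6, 0, 2).
v_2 = A·v_1 = (-14, 4, 6).
v_3 = A·v_2 = (-26, 4, 14).
v_4 = A·v_3 = (-58, 8, 26).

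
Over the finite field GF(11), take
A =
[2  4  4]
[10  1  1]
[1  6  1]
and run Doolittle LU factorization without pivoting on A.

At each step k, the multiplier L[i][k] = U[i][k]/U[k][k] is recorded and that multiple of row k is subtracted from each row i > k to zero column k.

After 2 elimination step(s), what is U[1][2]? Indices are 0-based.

Step 1: pivot at (0,0) is 2.
  row1 ← row1 − (5)·row0  ⇒  L[1][0]=5, U row1=(0, 3, 3)
  row2 ← row2 − (6)·row0  ⇒  L[2][0]=6, U row2=(0, 4, 10)
Step 2: pivot at (1,1) is 3.
  row2 ← row2 − (5)·row1  ⇒  L[2][1]=5, U row2=(0, 0, 6)

U[1][2] = 3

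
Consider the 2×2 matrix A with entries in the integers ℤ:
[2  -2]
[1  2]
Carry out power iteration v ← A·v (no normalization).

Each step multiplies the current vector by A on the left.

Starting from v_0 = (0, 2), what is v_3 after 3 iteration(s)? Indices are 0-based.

v_0 = (0, 2).
v_1 = A·v_0 = (-4, 4).
v_2 = A·v_1 = (-16, 4).
v_3 = A·v_2 = (-40, -8).

v_3 = (-40, -8)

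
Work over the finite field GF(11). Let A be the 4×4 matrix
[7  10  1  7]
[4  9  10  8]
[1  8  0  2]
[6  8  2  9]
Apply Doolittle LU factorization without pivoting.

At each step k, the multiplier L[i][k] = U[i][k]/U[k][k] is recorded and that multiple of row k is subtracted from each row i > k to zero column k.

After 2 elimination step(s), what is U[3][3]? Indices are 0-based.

k=0: U[0][0]=7
  eliminate (1,0): mult=10, new row 1: (0, 8, 0, 4); set L[1][0]=10
  eliminate (2,0): mult=8, new row 2: (0, 5, 3, 1); set L[2][0]=8
  eliminate (3,0): mult=4, new row 3: (0, 1, 9, 3); set L[3][0]=4
k=1: U[1][1]=8
  eliminate (2,1): mult=2, new row 2: (0, 0, 3, 4); set L[2][1]=2
  eliminate (3,1): mult=7, new row 3: (0, 0, 9, 8); set L[3][1]=7

U[3][3] = 8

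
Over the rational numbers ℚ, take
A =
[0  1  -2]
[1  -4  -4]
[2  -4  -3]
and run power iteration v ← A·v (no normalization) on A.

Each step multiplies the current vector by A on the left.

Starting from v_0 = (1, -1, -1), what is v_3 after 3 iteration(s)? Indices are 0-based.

v_3 = (51, 519, 449)

v_0 = (1, -1, -1).
v_1 = A·v_0 = (1, 9, 9).
v_2 = A·v_1 = (-9, -71, -61).
v_3 = A·v_2 = (51, 519, 449).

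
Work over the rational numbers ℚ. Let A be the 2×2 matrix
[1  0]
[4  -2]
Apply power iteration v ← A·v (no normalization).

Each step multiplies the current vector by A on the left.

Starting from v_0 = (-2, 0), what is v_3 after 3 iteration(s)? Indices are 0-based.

v_0 = (-2, 0).
v_1 = A·v_0 = (-2, -8).
v_2 = A·v_1 = (-2, 8).
v_3 = A·v_2 = (-2, -24).

v_3 = (-2, -24)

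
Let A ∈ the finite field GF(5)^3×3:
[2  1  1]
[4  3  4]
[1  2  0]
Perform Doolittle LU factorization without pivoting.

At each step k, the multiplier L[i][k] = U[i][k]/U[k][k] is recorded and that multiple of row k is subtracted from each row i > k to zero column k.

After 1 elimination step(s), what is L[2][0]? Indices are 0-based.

L[2][0] = 3

k=0: U[0][0]=2
  eliminate (1,0): mult=2, new row 1: (0, 1, 2); set L[1][0]=2
  eliminate (2,0): mult=3, new row 2: (0, 4, 2); set L[2][0]=3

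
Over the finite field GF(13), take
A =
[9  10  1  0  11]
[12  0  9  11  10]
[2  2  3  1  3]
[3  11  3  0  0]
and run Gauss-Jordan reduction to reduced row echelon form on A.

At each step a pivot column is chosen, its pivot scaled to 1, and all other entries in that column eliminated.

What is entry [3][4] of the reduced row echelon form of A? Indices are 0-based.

M[3][4] = 6

pivot(0,0)=9: scale R0 → (1, 4, 3, 0, 7)
  clear (1,0): R1 −= (12)R0 → (0, 4, 12, 11, 4)
  clear (2,0): R2 −= (2)R0 → (0, 7, 10, 1, 2)
  clear (3,0): R3 −= (3)R0 → (0, 12, 7, 0, 5)
pivot(1,1)=4: scale R1 → (0, 1, 3, 6, 1)
  clear (0,1): R0 −= (4)R1 → (1, 0, 4, 2, 3)
  clear (2,1): R2 −= (7)R1 → (0, 0, 2, 11, 8)
  clear (3,1): R3 −= (12)R1 → (0, 0, 10, 6, 6)
pivot(2,2)=2: scale R2 → (0, 0, 1, 12, 4)
  clear (0,2): R0 −= (4)R2 → (1, 0, 0, 6, 0)
  clear (1,2): R1 −= (3)R2 → (0, 1, 0, 9, 2)
  clear (3,2): R3 −= (10)R2 → (0, 0, 0, 3, 5)
pivot(3,3)=3: scale R3 → (0, 0, 0, 1, 6)
  clear (0,3): R0 −= (6)R3 → (1, 0, 0, 0, 3)
  clear (1,3): R1 −= (9)R3 → (0, 1, 0, 0, 0)
  clear (2,3): R2 −= (12)R3 → (0, 0, 1, 0, 10)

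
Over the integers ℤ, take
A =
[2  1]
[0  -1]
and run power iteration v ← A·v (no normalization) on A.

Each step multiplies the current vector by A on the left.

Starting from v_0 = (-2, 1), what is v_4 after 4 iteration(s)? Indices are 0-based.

v_0 = (-2, 1).
v_1 = A·v_0 = (-3, -1).
v_2 = A·v_1 = (-7, 1).
v_3 = A·v_2 = (-13, -1).
v_4 = A·v_3 = (-27, 1).

v_4 = (-27, 1)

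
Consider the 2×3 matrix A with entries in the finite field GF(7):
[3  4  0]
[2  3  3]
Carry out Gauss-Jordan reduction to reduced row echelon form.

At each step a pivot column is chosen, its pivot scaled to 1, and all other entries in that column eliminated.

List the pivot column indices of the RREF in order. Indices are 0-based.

pivot columns: 0, 1

pivot(0,0)=3: scale R0 → (1, 6, 0)
  clear (1,0): R1 −= (2)R0 → (0, 5, 3)
pivot(1,1)=5: scale R1 → (0, 1, 2)
  clear (0,1): R0 −= (6)R1 → (1, 0, 2)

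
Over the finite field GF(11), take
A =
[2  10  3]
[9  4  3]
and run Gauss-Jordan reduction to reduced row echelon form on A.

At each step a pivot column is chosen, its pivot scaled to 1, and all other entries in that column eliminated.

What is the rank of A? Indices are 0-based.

[1] R0 /= 2  ⇒  (1, 5, 7)
     R1 -= 9·R0  ⇒  (0, 3, 6)
[2] R1 /= 3  ⇒  (0, 1, 2)
     R0 -= 5·R1  ⇒  (1, 0, 8)

rank = 2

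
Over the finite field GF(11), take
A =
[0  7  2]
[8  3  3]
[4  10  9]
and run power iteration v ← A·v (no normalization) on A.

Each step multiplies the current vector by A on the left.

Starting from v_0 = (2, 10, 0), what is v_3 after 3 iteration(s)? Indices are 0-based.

v_3 = (7, 10, 5)

v_0 = (2, 10, 0).
v_1 = A·v_0 = (4, 2, 9).
v_2 = A·v_1 = (10, 10, 7).
v_3 = A·v_2 = (7, 10, 5).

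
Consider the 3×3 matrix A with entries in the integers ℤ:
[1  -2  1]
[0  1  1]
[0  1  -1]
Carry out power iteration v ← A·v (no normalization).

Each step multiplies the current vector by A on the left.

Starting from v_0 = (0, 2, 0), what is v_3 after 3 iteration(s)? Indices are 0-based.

v_0 = (0, 2, 0).
v_1 = A·v_0 = (-4, 2, 2).
v_2 = A·v_1 = (-6, 4, 0).
v_3 = A·v_2 = (-14, 4, 4).

v_3 = (-14, 4, 4)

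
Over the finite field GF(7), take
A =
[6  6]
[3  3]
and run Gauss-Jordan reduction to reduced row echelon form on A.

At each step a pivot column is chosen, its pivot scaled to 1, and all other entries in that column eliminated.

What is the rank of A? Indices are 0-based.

step 1: normalize row 0 (÷6) = (1, 1)
  row 1: subtract 3×row0 = (0, 0)
skip col 1 (zero from row 1)

rank = 1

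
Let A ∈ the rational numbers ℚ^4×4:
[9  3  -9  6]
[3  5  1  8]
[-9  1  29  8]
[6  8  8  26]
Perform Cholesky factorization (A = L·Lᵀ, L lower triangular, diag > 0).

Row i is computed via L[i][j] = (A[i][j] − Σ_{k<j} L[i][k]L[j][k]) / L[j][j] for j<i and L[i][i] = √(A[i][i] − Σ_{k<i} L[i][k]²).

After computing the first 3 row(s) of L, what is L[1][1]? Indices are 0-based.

L[1][1] = 2

Step 1: L[0][0] = √(9) = 3.
  L[1][0] = (3) / L[0][0] = 1.
Step 2: L[1][1] = √(4) = 2.
  L[2][0] = (-9) / L[0][0] = -3.
  L[2][1] = (4) / L[1][1] = 2.
Step 3: L[2][2] = √(16) = 4.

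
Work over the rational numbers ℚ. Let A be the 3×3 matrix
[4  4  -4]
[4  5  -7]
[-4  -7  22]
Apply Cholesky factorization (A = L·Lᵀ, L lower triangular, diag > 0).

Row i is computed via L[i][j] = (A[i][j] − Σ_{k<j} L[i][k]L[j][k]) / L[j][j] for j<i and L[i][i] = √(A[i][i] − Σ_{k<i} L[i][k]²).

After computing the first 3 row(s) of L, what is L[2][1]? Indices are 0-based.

L[2][1] = -3

Step 1: L[0][0] = √(4) = 2.
  L[1][0] = (4) / L[0][0] = 2.
Step 2: L[1][1] = √(1) = 1.
  L[2][0] = (-4) / L[0][0] = -2.
  L[2][1] = (-3) / L[1][1] = -3.
Step 3: L[2][2] = √(9) = 3.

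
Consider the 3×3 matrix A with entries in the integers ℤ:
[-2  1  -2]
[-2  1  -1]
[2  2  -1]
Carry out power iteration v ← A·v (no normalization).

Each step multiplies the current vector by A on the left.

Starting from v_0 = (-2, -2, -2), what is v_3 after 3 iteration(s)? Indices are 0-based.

v_0 = (-2, -2, -2).
v_1 = A·v_0 = (6, 4, -6).
v_2 = A·v_1 = (4, -2, 26).
v_3 = A·v_2 = (-62, -36, -22).

v_3 = (-62, -36, -22)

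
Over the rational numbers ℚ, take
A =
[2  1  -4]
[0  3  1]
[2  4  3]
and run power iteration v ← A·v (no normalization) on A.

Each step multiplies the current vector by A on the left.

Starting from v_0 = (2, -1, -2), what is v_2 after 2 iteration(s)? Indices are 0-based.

v_0 = (2, -1, -2).
v_1 = A·v_0 = (11, -5, -6).
v_2 = A·v_1 = (41, -21, -16).

v_2 = (41, -21, -16)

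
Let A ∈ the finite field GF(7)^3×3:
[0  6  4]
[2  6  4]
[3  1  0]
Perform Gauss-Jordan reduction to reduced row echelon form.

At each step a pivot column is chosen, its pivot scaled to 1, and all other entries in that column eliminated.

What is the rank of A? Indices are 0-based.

step 1: exchange rows 0,1
step 1: normalize row 0 (÷2) = (1, 3, 2)
  row 2: subtract 3×row0 = (0, 6, 1)
step 2: normalize row 1 (÷6) = (0, 1, 3)
  row 0: subtract 3×row1 = (1, 0, 0)
  row 2: subtract 6×row1 = (0, 0, 4)
step 3: normalize row 2 (÷4) = (0, 0, 1)
  row 1: subtract 3×row2 = (0, 1, 0)

rank = 3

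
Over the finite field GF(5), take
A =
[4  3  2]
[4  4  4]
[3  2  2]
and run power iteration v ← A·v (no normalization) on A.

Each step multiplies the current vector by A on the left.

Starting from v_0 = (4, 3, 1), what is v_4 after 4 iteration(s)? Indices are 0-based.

v_4 = (4, 2, 0)

v_0 = (4, 3, 1).
v_1 = A·v_0 = (2, 2, 0).
v_2 = A·v_1 = (4, 1, 0).
v_3 = A·v_2 = (4, 0, 4).
v_4 = A·v_3 = (4, 2, 0).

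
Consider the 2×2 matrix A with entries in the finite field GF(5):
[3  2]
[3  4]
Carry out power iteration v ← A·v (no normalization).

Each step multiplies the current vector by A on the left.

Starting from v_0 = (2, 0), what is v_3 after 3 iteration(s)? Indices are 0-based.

v_0 = (2, 0).
v_1 = A·v_0 = (1, 1).
v_2 = A·v_1 = (0, 2).
v_3 = A·v_2 = (4, 3).

v_3 = (4, 3)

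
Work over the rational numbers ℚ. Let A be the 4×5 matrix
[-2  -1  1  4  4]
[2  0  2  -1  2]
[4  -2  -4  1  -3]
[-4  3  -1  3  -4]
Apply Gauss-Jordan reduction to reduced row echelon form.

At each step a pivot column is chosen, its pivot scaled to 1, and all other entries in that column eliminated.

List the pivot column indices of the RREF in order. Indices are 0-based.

pivot columns: 0, 1, 2, 3

pivot(0,0)=-2: scale R0 → (1, 1/2, -1/2, -2, -2)
  clear (1,0): R1 −= (2)R0 → (0, -1, 3, 3, 6)
  clear (2,0): R2 −= (4)R0 → (0, -4, -2, 9, 5)
  clear (3,0): R3 −= (-4)R0 → (0, 5, -3, -5, -12)
pivot(1,1)=-1: scale R1 → (0, 1, -3, -3, -6)
  clear (0,1): R0 −= (1/2)R1 → (1, 0, 1, -1/2, 1)
  clear (2,1): R2 −= (-4)R1 → (0, 0, -14, -3, -19)
  clear (3,1): R3 −= (5)R1 → (0, 0, 12, 10, 18)
pivot(2,2)=-14: scale R2 → (0, 0, 1, 3/14, 19/14)
  clear (0,2): R0 −= (1)R2 → (1, 0, 0, -5/7, -5/14)
  clear (1,2): R1 −= (-3)R2 → (0, 1, 0, -33/14, -27/14)
  clear (3,2): R3 −= (12)R2 → (0, 0, 0, 52/7, 12/7)
pivot(3,3)=52/7: scale R3 → (0, 0, 0, 1, 3/13)
  clear (0,3): R0 −= (-5/7)R3 → (1, 0, 0, 0, -5/26)
  clear (1,3): R1 −= (-33/14)R3 → (0, 1, 0, 0, -18/13)
  clear (2,3): R2 −= (3/14)R3 → (0, 0, 1, 0, 17/13)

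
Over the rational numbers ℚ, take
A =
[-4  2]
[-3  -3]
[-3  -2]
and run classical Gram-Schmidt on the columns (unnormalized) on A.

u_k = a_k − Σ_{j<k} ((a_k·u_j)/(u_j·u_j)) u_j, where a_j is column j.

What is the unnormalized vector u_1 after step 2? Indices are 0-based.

Step 1: u_0 = a_0 = (-4, -3, -3).
Step 2: u_1 = a_1 − (7/34)·u_0 = (48/17, -81/34, -47/34).

u_1 = (48/17, -81/34, -47/34)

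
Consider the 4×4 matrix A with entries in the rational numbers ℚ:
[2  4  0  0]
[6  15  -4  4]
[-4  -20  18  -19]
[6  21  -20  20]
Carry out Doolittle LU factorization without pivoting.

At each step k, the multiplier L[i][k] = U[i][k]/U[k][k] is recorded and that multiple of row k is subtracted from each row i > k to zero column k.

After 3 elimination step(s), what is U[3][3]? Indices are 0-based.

[col 0] pivot 2
  R1 -= 3*R0 → (0, 3, -4, 4)  (L[1][0] := 3)
  R2 -= -2*R0 → (0, -12, 18, -19)  (L[2][0] := -2)
  R3 -= 3*R0 → (0, 9, -20, 20)  (L[3][0] := 3)
[col 1] pivot 3
  R2 -= -4*R1 → (0, 0, 2, -3)  (L[2][1] := -4)
  R3 -= 3*R1 → (0, 0, -8, 8)  (L[3][1] := 3)
[col 2] pivot 2
  R3 -= -4*R2 → (0, 0, 0, -4)  (L[3][2] := -4)

U[3][3] = -4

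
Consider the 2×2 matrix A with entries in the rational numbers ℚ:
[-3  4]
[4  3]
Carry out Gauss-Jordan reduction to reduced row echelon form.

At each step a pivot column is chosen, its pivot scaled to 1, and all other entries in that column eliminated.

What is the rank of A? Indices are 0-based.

pivot(0,0)=-3: scale R0 → (1, -4/3)
  clear (1,0): R1 −= (4)R0 → (0, 25/3)
pivot(1,1)=25/3: scale R1 → (0, 1)
  clear (0,1): R0 −= (-4/3)R1 → (1, 0)

rank = 2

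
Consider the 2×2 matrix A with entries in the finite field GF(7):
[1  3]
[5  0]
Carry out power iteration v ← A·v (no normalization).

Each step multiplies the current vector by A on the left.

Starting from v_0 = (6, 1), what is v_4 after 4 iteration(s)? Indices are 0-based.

v_0 = (6, 1).
v_1 = A·v_0 = (2, 2).
v_2 = A·v_1 = (1, 3).
v_3 = A·v_2 = (3, 5).
v_4 = A·v_3 = (4, 1).

v_4 = (4, 1)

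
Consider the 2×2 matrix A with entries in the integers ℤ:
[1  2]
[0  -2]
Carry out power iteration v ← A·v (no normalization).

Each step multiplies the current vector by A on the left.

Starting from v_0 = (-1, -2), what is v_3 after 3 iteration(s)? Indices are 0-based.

v_3 = (-13, 16)

v_0 = (-1, -2).
v_1 = A·v_0 = (-5, 4).
v_2 = A·v_1 = (3, -8).
v_3 = A·v_2 = (-13, 16).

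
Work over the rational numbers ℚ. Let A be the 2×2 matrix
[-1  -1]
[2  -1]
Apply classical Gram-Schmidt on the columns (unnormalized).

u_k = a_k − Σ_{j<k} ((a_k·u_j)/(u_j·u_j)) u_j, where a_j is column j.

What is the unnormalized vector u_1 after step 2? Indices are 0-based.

u_1 = (-6/5, -3/5)

Step 1: u_0 = a_0 = (-1, 2).
Step 2: u_1 = a_1 − (-1/5)·u_0 = (-6/5, -3/5).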